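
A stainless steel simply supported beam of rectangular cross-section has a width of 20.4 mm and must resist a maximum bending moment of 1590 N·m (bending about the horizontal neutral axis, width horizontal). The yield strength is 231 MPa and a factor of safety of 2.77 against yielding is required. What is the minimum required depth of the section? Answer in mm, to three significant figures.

h = 74.9 mm

σ_allow = 231/2.77 = 83.39 MPa.
For a rectangular section σ = 6M/(bh²), so h² = 6M/(b σ_allow) = 6×1590000/(20.4×83.39) = 5608 mm².
h = 74.88 mm.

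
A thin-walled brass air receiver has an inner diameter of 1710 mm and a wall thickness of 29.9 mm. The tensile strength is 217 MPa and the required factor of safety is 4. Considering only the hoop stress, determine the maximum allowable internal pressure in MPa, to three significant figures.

p_allow = 1.90 MPa

σ_allow = 217/4 = 54.25 MPa.
σ_h = pD/(2t) → p_allow = 2σ_allow t/D = 2×54.25×29.9/1710 = 1.897 MPa.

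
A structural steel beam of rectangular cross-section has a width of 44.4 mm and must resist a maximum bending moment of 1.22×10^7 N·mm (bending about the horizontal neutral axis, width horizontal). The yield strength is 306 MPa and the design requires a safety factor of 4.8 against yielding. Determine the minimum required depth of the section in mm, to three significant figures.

h = 161 mm

σ_allow = 306/4.8 = 63.75 MPa.
For a rectangular section σ = 6M/(bh²), so h² = 6M/(b σ_allow) = 6×1.2200×10^7/(44.4×63.75) = 25860 mm².
h = 160.8 mm.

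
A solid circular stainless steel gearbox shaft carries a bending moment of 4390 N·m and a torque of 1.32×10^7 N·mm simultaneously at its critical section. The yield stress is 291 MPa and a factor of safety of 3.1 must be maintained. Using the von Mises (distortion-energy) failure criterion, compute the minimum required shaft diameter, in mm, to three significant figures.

σ_allow = σ_y/n = 291/3.1 = 93.87 MPa.
For a solid shaft σ_b = 32M/(πd³) and τ = 16T/(πd³), so the von Mises stress is σ' = (16/πd³)·√(4M²+3T²).
√(4M²+3T²) = √(4×(4.390×10^6)² + 3×(1.320×10^7)²) = 2.449×10^7 N·mm.
d³ = 16×2.449×10^7/(π×93.87) = 1.329×10^6 mm³.
d = 109.9 mm.

d = 110 mm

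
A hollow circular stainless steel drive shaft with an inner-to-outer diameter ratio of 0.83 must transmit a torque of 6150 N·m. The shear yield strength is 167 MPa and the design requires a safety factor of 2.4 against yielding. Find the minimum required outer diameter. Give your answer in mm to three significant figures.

d_o = 95.0 mm

τ_allow = 167/2.4 = 69.58 MPa.
For a hollow shaft τ = 16T/[πd_o³(1−k⁴)] with k = 0.83, so 1−k⁴ = 0.5254.
d_o³ = 16T/[π τ_allow (1−k⁴)] = 16×6150000/(π×69.58×0.5254) = 856700 mm³.
d_o = 94.98 mm.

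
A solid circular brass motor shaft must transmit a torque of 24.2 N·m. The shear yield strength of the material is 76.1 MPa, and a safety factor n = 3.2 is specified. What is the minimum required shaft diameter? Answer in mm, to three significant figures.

d = 17.3 mm

Allowable shear stress τ_allow = 76.1/3.2 = 23.78 MPa.
For a solid shaft τ = 16T/(πd³), so d³ = 16T/(π τ_allow) = 16×24200/(π×23.78) = 5183 mm³.
d = (5183)^(1/3) = 17.31 mm.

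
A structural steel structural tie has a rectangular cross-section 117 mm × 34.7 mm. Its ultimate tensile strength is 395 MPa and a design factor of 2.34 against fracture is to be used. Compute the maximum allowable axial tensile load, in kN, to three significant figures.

σ_allow = 395/2.34 = 168.8 MPa.
A = 117×34.7 = 4060 mm².
F_allow = σ_allow × A = 168.8×4060 = 685300 N.

F_allow = 685 kN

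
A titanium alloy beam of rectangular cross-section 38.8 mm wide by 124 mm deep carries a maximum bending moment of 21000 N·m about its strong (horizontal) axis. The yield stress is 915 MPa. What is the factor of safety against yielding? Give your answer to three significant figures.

n = 4.33

Section modulus S = bh²/6 = 38.8×124²/6 = 99430 mm³.
σ = M/S = 2.1000×10^7/99430 = 211.2 MPa.
n = 915/211.2 = 4.332.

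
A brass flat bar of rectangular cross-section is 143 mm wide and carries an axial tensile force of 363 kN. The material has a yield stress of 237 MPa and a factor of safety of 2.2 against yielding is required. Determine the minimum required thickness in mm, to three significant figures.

t = 23.6 mm

σ_allow = 237/2.2 = 107.7 MPa.
Required area A = F/σ_allow = 363000/107.7 = 3370 mm².
t = A/w = 3370/143 = 23.56 mm.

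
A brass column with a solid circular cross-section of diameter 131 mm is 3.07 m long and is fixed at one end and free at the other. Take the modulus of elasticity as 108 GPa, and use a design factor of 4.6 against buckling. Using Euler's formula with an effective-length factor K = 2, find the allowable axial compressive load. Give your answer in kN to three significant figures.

I = πd⁴/64 = π×131⁴/64 = 1.446×10^7 mm⁴.
Effective length L_e = KL = 2×3.07 m = 6140 mm.
Euler critical load P_cr = π²EI/L_e² = π²×108000×1.446×10^7/6140² = 408700 N.
P_allow = P_cr/n = 408700/4.6 = 88860 N.

P_allow = 88.9 kN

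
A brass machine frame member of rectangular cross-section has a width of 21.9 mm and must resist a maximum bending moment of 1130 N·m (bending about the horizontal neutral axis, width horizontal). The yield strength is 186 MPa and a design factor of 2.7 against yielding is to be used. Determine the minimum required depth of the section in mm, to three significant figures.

h = 67.0 mm

σ_allow = 186/2.7 = 68.89 MPa.
For a rectangular section σ = 6M/(bh²), so h² = 6M/(b σ_allow) = 6×1130000/(21.9×68.89) = 4494 mm².
h = 67.04 mm.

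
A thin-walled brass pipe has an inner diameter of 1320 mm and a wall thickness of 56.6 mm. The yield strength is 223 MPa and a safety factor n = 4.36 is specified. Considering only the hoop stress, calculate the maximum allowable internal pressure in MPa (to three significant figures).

p_allow = 4.39 MPa

σ_allow = 223/4.36 = 51.15 MPa.
σ_h = pD/(2t) → p_allow = 2σ_allow t/D = 2×51.15×56.6/1320 = 4.386 MPa.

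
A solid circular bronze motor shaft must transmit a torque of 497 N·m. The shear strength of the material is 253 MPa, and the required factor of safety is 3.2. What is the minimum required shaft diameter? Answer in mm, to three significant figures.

d = 31.8 mm

Allowable shear stress τ_allow = 253/3.2 = 79.06 MPa.
For a solid shaft τ = 16T/(πd³), so d³ = 16T/(π τ_allow) = 16×497000/(π×79.06) = 32020 mm³.
d = (32020)^(1/3) = 31.75 mm.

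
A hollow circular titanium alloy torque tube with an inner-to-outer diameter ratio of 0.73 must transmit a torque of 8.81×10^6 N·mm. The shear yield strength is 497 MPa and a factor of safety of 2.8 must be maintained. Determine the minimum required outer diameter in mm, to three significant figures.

τ_allow = 497/2.8 = 177.5 MPa.
For a hollow shaft τ = 16T/[πd_o³(1−k⁴)] with k = 0.73, so 1−k⁴ = 0.7160.
d_o³ = 16T/[π τ_allow (1−k⁴)] = 16×8810000/(π×177.5×0.7160) = 353000 mm³.
d_o = 70.68 mm.

d_o = 70.7 mm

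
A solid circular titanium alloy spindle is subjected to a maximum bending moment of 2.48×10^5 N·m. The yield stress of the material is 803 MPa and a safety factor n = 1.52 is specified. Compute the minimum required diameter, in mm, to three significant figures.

d = 168 mm

σ_allow = 803/1.52 = 528.3 MPa.
For a solid circular section σ = 32M/(πd³), so d³ = 32M/(π σ_allow) = 32×2.4800×10^8/(π×528.3) = 4.782×10^6 mm³.
d = 168.5 mm.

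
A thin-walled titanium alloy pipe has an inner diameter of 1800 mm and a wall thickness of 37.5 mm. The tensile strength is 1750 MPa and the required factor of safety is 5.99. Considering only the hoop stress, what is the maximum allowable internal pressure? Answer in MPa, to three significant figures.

σ_allow = 1750/5.99 = 292.2 MPa.
σ_h = pD/(2t) → p_allow = 2σ_allow t/D = 2×292.2×37.5/1800 = 12.17 MPa.

p_allow = 12.2 MPa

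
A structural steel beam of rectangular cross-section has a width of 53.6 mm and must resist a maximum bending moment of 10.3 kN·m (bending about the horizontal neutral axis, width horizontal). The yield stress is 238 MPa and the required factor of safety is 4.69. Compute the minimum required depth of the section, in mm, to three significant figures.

σ_allow = 238/4.69 = 50.75 MPa.
For a rectangular section σ = 6M/(bh²), so h² = 6M/(b σ_allow) = 6×1.0300×10^7/(53.6×50.75) = 22720 mm².
h = 150.7 mm.

h = 151 mm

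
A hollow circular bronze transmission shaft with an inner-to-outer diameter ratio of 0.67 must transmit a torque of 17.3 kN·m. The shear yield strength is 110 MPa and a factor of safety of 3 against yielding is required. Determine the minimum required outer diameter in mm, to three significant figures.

τ_allow = 110/3 = 36.67 MPa.
For a hollow shaft τ = 16T/[πd_o³(1−k⁴)] with k = 0.67, so 1−k⁴ = 0.7985.
d_o³ = 16T/[π τ_allow (1−k⁴)] = 16×1.7300×10^7/(π×36.67×0.7985) = 3.009×10^6 mm³.
d_o = 144.4 mm.

d_o = 144 mm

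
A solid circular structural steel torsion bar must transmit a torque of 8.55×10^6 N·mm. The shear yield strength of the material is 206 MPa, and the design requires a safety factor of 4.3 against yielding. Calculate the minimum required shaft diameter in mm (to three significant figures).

Allowable shear stress τ_allow = 206/4.3 = 47.91 MPa.
For a solid shaft τ = 16T/(πd³), so d³ = 16T/(π τ_allow) = 16×8550000/(π×47.91) = 908900 mm³.
d = (908900)^(1/3) = 96.87 mm.

d = 96.9 mm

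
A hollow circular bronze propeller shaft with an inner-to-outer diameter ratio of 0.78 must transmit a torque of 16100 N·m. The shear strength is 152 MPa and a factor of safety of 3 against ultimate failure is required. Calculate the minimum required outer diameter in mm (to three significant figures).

d_o = 137 mm

τ_allow = 152/3 = 50.67 MPa.
For a hollow shaft τ = 16T/[πd_o³(1−k⁴)] with k = 0.78, so 1−k⁴ = 0.6298.
d_o³ = 16T/[π τ_allow (1−k⁴)] = 16×1.6100×10^7/(π×50.67×0.6298) = 2.569×10^6 mm³.
d_o = 137.0 mm.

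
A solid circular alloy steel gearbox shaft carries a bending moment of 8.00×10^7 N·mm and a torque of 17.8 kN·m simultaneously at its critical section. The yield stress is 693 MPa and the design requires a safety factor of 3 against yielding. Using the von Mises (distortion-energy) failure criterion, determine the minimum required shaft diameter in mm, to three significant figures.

σ_allow = σ_y/n = 693/3 = 231.0 MPa.
For a solid shaft σ_b = 32M/(πd³) and τ = 16T/(πd³), so the von Mises stress is σ' = (16/πd³)·√(4M²+3T²).
√(4M²+3T²) = √(4×(8.000×10^7)² + 3×(1.780×10^7)²) = 1.629×10^8 N·mm.
d³ = 16×1.629×10^8/(π×231.0) = 3.592×10^6 mm³.
d = 153.2 mm.

d = 153 mm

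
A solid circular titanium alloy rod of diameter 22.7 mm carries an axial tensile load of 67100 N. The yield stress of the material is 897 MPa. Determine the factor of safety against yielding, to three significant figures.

A = πd²/4 = 404.7 mm².
σ = F/A = 67100/404.7 = 165.8 MPa.
n = 897/165.8 = 5.410.

n = 5.41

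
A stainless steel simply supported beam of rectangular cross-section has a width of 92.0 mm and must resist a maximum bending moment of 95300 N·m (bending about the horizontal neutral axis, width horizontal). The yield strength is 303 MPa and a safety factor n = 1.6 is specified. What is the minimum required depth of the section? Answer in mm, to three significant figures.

h = 181 mm

σ_allow = 303/1.6 = 189.4 MPa.
For a rectangular section σ = 6M/(bh²), so h² = 6M/(b σ_allow) = 6×9.5300×10^7/(92.0×189.4) = 32820 mm².
h = 181.2 mm.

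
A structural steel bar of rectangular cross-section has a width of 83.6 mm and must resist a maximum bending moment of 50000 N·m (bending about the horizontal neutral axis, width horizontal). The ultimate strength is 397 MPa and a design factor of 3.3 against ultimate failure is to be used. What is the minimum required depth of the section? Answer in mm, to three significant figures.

h = 173 mm

σ_allow = 397/3.3 = 120.3 MPa.
For a rectangular section σ = 6M/(bh²), so h² = 6M/(b σ_allow) = 6×5.0000×10^7/(83.6×120.3) = 29830 mm².
h = 172.7 mm.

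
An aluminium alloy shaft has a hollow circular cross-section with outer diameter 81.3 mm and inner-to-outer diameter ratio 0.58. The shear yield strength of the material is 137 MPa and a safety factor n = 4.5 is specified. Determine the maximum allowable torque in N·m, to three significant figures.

τ_allow = 137/4.5 = 30.44 MPa.
For a hollow shaft T_allow = τ_allow·πd_o³(1−k⁴)/16 with 1−k⁴ = 0.8868, so πd_o³(1−k⁴)/16 = 93570 mm³.
T_allow = 30.44×93570 = 2.849×10^6 N·mm = 2849 N·m.

T_allow = 2850 N·m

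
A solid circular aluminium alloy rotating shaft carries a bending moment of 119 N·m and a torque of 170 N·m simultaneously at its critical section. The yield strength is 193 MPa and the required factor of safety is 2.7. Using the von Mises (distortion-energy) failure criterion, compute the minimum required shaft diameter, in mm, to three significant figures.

d = 30.0 mm

σ_allow = σ_y/n = 193/2.7 = 71.48 MPa.
For a solid shaft σ_b = 32M/(πd³) and τ = 16T/(πd³), so the von Mises stress is σ' = (16/πd³)·√(4M²+3T²).
√(4M²+3T²) = √(4×(119000)² + 3×(170000)²) = 378600 N·mm.
d³ = 16×378600/(π×71.48) = 26980 mm³.
d = 29.99 mm.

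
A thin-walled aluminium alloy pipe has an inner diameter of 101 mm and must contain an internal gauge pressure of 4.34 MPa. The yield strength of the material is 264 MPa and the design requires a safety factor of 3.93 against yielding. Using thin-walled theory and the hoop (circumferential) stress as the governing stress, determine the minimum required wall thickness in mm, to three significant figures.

t = 3.26 mm

σ_allow = 264/3.93 = 67.18 MPa.
Hoop stress σ_h = pD/(2t), so t = pD/(2σ_allow) = 4.34×101/(2×67.18) = 3.263 mm.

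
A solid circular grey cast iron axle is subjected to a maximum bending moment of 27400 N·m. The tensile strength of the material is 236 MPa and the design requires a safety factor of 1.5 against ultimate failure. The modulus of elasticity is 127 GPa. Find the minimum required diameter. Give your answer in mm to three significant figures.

σ_allow = 236/1.5 = 157.3 MPa.
For a solid circular section σ = 32M/(πd³), so d³ = 32M/(π σ_allow) = 32×2.7400×10^7/(π×157.3) = 1.774×10^6 mm³.
d = 121.1 mm.

d = 121 mm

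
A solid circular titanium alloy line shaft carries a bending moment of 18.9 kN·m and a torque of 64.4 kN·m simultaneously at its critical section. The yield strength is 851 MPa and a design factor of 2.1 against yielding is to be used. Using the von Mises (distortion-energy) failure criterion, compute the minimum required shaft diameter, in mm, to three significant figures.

d = 114 mm

σ_allow = σ_y/n = 851/2.1 = 405.2 MPa.
For a solid shaft σ_b = 32M/(πd³) and τ = 16T/(πd³), so the von Mises stress is σ' = (16/πd³)·√(4M²+3T²).
√(4M²+3T²) = √(4×(1.890×10^7)² + 3×(6.440×10^7)²) = 1.178×10^8 N·mm.
d³ = 16×1.178×10^8/(π×405.2) = 1.480×10^6 mm³.
d = 114.0 mm.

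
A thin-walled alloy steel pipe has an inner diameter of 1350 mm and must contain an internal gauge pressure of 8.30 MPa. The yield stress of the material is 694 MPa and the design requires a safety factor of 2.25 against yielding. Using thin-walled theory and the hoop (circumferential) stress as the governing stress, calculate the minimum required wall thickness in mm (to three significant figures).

t = 18.2 mm

σ_allow = 694/2.25 = 308.4 MPa.
Hoop stress σ_h = pD/(2t), so t = pD/(2σ_allow) = 8.30×1350/(2×308.4) = 18.16 mm.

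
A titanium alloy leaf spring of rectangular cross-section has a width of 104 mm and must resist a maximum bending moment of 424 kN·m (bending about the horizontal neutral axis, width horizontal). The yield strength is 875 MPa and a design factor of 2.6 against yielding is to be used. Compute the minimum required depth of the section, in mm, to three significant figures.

σ_allow = 875/2.6 = 336.5 MPa.
For a rectangular section σ = 6M/(bh²), so h² = 6M/(b σ_allow) = 6×4.2400×10^8/(104×336.5) = 72690 mm².
h = 269.6 mm.

h = 270 mm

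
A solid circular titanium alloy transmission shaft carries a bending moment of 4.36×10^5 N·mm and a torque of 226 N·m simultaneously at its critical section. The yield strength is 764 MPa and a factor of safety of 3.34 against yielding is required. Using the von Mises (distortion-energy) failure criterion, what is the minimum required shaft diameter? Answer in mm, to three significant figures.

σ_allow = σ_y/n = 764/3.34 = 228.7 MPa.
For a solid shaft σ_b = 32M/(πd³) and τ = 16T/(πd³), so the von Mises stress is σ' = (16/πd³)·√(4M²+3T²).
√(4M²+3T²) = √(4×(436000)² + 3×(226000)²) = 955800 N·mm.
d³ = 16×955800/(π×228.7) = 21280 mm³.
d = 27.71 mm.

d = 27.7 mm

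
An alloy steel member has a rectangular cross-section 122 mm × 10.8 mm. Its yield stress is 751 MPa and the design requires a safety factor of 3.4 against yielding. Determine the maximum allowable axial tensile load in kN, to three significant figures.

F_allow = 291 kN

σ_allow = 751/3.4 = 220.9 MPa.
A = 122×10.8 = 1318 mm².
F_allow = σ_allow × A = 220.9×1318 = 291000 N.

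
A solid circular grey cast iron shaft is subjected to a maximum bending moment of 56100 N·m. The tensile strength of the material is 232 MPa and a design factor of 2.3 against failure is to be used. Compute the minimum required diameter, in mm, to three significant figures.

σ_allow = 232/2.3 = 100.9 MPa.
For a solid circular section σ = 32M/(πd³), so d³ = 32M/(π σ_allow) = 32×5.6100×10^7/(π×100.9) = 5.665×10^6 mm³.
d = 178.3 mm.

d = 178 mm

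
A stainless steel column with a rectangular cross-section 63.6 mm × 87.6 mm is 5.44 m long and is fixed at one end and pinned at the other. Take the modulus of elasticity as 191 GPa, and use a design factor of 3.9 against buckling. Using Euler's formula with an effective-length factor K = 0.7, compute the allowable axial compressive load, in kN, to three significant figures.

P_allow = 62.6 kN

Buckling occurs about the weak axis: I_min = h·b³/12 = 87.6×63.6³/12 = 1.878×10^6 mm⁴ (b = 63.6 mm is the smaller dimension).
Effective length L_e = KL = 0.7×5.44 m = 3808 mm.
Euler critical load P_cr = π²EI/L_e² = π²×191000×1.878×10^6/3808² = 244100 N.
P_allow = P_cr/n = 244100/3.9 = 62600 N.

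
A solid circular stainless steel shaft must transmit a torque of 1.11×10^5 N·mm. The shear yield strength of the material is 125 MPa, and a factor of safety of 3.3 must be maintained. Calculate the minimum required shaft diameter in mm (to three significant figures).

Allowable shear stress τ_allow = 125/3.3 = 37.88 MPa.
For a solid shaft τ = 16T/(πd³), so d³ = 16T/(π τ_allow) = 16×111000/(π×37.88) = 14920 mm³.
d = (14920)^(1/3) = 24.62 mm.

d = 24.6 mm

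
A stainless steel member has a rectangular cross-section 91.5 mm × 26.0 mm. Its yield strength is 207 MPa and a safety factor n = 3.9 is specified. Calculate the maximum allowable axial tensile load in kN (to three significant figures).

F_allow = 126 kN

σ_allow = 207/3.9 = 53.08 MPa.
A = 91.5×26.0 = 2379 mm².
F_allow = σ_allow × A = 53.08×2379 = 126300 N.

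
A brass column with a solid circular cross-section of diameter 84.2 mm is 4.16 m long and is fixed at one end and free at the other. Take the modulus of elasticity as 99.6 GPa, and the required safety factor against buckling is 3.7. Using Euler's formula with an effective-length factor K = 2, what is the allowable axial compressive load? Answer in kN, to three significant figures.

P_allow = 9.47 kN

I = πd⁴/64 = π×84.2⁴/64 = 2.467×10^6 mm⁴.
Effective length L_e = KL = 2×4.16 m = 8320 mm.
Euler critical load P_cr = π²EI/L_e² = π²×99600×2.467×10^6/8320² = 35040 N.
P_allow = P_cr/n = 35040/3.7 = 9470 N.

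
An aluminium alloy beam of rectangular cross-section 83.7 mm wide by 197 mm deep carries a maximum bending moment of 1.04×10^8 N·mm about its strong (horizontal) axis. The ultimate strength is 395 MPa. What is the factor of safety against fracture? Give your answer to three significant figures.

Section modulus S = bh²/6 = 83.7×197²/6 = 541400 mm³.
σ = M/S = 1.0400×10^8/541400 = 192.1 MPa.
n = 395/192.1 = 2.056.

n = 2.06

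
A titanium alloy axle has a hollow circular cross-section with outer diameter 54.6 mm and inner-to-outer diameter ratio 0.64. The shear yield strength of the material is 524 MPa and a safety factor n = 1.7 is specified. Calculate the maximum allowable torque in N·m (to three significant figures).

T_allow = 8200 N·m

τ_allow = 524/1.7 = 308.2 MPa.
For a hollow shaft T_allow = τ_allow·πd_o³(1−k⁴)/16 with 1−k⁴ = 0.8322, so πd_o³(1−k⁴)/16 = 26600 mm³.
T_allow = 308.2×26600 = 8.198×10^6 N·mm = 8198 N·m.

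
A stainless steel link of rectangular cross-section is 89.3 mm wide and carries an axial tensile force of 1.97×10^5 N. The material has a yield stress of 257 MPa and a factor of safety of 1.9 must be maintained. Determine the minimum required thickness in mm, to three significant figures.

t = 16.3 mm

σ_allow = 257/1.9 = 135.3 MPa.
Required area A = F/σ_allow = 197000/135.3 = 1456 mm².
t = A/w = 1456/89.3 = 16.31 mm.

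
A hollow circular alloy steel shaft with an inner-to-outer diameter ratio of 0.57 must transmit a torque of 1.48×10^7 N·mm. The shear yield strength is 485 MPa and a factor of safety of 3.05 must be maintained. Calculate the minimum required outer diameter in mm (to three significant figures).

τ_allow = 485/3.05 = 159.0 MPa.
For a hollow shaft τ = 16T/[πd_o³(1−k⁴)] with k = 0.57, so 1−k⁴ = 0.8944.
d_o³ = 16T/[π τ_allow (1−k⁴)] = 16×1.4800×10^7/(π×159.0×0.8944) = 530000 mm³.
d_o = 80.92 mm.

d_o = 80.9 mm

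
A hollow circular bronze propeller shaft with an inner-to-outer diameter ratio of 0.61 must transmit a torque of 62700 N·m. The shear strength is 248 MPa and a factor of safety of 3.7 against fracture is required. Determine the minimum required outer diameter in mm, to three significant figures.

τ_allow = 248/3.7 = 67.03 MPa.
For a hollow shaft τ = 16T/[πd_o³(1−k⁴)] with k = 0.61, so 1−k⁴ = 0.8615.
d_o³ = 16T/[π τ_allow (1−k⁴)] = 16×6.2700×10^7/(π×67.03×0.8615) = 5.530×10^6 mm³.
d_o = 176.8 mm.

d_o = 177 mm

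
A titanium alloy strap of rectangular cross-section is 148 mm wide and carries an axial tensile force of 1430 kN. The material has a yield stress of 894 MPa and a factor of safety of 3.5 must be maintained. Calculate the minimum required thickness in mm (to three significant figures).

σ_allow = 894/3.5 = 255.4 MPa.
Required area A = F/σ_allow = 1430000/255.4 = 5598 mm².
t = A/w = 5598/148 = 37.83 mm.

t = 37.8 mm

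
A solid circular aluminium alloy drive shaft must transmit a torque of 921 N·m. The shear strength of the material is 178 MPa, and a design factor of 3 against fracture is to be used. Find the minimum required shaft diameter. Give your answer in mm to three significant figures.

d = 42.9 mm

Allowable shear stress τ_allow = 178/3 = 59.33 MPa.
For a solid shaft τ = 16T/(πd³), so d³ = 16T/(π τ_allow) = 16×921000/(π×59.33) = 79060 mm³.
d = (79060)^(1/3) = 42.92 mm.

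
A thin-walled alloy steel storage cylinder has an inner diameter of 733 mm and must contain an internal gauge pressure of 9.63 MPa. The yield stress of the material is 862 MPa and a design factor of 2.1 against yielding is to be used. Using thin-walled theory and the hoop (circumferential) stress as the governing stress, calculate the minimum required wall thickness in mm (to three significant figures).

σ_allow = 862/2.1 = 410.5 MPa.
Hoop stress σ_h = pD/(2t), so t = pD/(2σ_allow) = 9.63×733/(2×410.5) = 8.598 mm.

t = 8.60 mm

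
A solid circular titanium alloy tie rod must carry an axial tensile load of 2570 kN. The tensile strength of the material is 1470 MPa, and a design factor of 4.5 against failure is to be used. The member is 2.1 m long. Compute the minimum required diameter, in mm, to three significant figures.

Allowable stress σ_allow = 1470/4.5 = 326.7 MPa.
Required area A = F/σ_allow = 2570000/326.7 = 7867 mm².
A = πd²/4 → d = √(4A/π) = 100.1 mm.

d = 100 mm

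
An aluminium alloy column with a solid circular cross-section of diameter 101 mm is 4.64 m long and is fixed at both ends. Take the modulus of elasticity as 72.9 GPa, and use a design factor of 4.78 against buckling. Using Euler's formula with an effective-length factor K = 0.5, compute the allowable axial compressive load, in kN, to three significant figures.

I = πd⁴/64 = π×101⁴/64 = 5.108×10^6 mm⁴.
Effective length L_e = KL = 0.5×4.64 m = 2320 mm.
Euler critical load P_cr = π²EI/L_e² = π²×72900×5.108×10^6/2320² = 682800 N.
P_allow = P_cr/n = 682800/4.78 = 142800 N.

P_allow = 143 kN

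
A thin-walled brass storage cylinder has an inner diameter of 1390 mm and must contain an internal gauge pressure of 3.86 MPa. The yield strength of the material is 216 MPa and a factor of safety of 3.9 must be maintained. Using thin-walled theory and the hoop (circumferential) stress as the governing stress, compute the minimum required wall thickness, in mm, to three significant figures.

t = 48.4 mm

σ_allow = 216/3.9 = 55.38 MPa.
Hoop stress σ_h = pD/(2t), so t = pD/(2σ_allow) = 3.86×1390/(2×55.38) = 48.44 mm.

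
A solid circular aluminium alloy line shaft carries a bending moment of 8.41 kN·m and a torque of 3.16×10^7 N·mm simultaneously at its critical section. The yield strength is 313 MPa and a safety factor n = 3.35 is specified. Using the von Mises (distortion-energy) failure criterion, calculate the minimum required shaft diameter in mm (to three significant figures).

d = 146 mm

σ_allow = σ_y/n = 313/3.35 = 93.43 MPa.
For a solid shaft σ_b = 32M/(πd³) and τ = 16T/(πd³), so the von Mises stress is σ' = (16/πd³)·√(4M²+3T²).
√(4M²+3T²) = √(4×(8.410×10^6)² + 3×(3.160×10^7)²) = 5.726×10^7 N·mm.
d³ = 16×5.726×10^7/(π×93.43) = 3.121×10^6 mm³.
d = 146.1 mm.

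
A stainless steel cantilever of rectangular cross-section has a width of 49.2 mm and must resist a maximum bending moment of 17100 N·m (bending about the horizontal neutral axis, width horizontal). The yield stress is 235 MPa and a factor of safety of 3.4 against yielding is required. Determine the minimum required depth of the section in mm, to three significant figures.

h = 174 mm

σ_allow = 235/3.4 = 69.12 MPa.
For a rectangular section σ = 6M/(bh²), so h² = 6M/(b σ_allow) = 6×1.7100×10^7/(49.2×69.12) = 30170 mm².
h = 173.7 mm.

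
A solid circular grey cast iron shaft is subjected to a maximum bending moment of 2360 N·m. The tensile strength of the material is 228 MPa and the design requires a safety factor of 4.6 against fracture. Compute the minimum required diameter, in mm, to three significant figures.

d = 78.6 mm

σ_allow = 228/4.6 = 49.57 MPa.
For a solid circular section σ = 32M/(πd³), so d³ = 32M/(π σ_allow) = 32×2360000/(π×49.57) = 485000 mm³.
d = 78.57 mm.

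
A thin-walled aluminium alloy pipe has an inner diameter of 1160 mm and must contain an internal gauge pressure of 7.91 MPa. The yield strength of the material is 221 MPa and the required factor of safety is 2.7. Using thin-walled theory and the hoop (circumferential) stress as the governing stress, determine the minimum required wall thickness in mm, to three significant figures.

σ_allow = 221/2.7 = 81.85 MPa.
Hoop stress σ_h = pD/(2t), so t = pD/(2σ_allow) = 7.91×1160/(2×81.85) = 56.05 mm.

t = 56.1 mm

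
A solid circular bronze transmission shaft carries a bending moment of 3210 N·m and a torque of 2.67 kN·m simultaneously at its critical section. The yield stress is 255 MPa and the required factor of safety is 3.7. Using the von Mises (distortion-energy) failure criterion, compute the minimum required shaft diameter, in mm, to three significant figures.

σ_allow = σ_y/n = 255/3.7 = 68.92 MPa.
For a solid shaft σ_b = 32M/(πd³) and τ = 16T/(πd³), so the von Mises stress is σ' = (16/πd³)·√(4M²+3T²).
√(4M²+3T²) = √(4×(3.210×10^6)² + 3×(2.670×10^6)²) = 7.912×10^6 N·mm.
d³ = 16×7.912×10^6/(π×68.92) = 584700 mm³.
d = 83.62 mm.

d = 83.6 mm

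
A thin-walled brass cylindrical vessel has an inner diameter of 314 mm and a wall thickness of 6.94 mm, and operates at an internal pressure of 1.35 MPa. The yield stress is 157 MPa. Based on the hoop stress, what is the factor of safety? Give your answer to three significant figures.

σ_h = pD/(2t) = 1.35×314/(2×6.94) = 30.54 MPa.
n = 157/30.54 = 5.141.

n = 5.14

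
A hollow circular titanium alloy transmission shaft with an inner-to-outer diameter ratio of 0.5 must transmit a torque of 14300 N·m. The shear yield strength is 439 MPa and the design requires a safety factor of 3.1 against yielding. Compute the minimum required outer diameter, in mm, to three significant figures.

τ_allow = 439/3.1 = 141.6 MPa.
For a hollow shaft τ = 16T/[πd_o³(1−k⁴)] with k = 0.5, so 1−k⁴ = 0.9375.
d_o³ = 16T/[π τ_allow (1−k⁴)] = 16×1.4300×10^7/(π×141.6×0.9375) = 548600 mm³.
d_o = 81.86 mm.

d_o = 81.9 mm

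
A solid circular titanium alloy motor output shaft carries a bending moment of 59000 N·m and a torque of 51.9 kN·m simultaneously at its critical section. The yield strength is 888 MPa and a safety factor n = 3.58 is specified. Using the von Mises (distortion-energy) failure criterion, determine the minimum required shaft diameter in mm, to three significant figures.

d = 145 mm

σ_allow = σ_y/n = 888/3.58 = 248.0 MPa.
For a solid shaft σ_b = 32M/(πd³) and τ = 16T/(πd³), so the von Mises stress is σ' = (16/πd³)·√(4M²+3T²).
√(4M²+3T²) = √(4×(5.900×10^7)² + 3×(5.190×10^7)²) = 1.483×10^8 N·mm.
d³ = 16×1.483×10^8/(π×248.0) = 3.046×10^6 mm³.
d = 145.0 mm.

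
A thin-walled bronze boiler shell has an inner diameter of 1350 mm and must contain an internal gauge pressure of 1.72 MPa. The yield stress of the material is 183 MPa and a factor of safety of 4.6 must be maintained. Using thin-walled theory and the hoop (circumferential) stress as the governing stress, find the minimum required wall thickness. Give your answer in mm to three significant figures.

t = 29.2 mm

σ_allow = 183/4.6 = 39.78 MPa.
Hoop stress σ_h = pD/(2t), so t = pD/(2σ_allow) = 1.72×1350/(2×39.78) = 29.18 mm.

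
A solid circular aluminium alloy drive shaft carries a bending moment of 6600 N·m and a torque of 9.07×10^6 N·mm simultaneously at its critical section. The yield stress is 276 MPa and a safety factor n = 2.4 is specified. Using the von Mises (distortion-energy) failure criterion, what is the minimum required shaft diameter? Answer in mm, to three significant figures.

σ_allow = σ_y/n = 276/2.4 = 115.0 MPa.
For a solid shaft σ_b = 32M/(πd³) and τ = 16T/(πd³), so the von Mises stress is σ' = (16/πd³)·√(4M²+3T²).
√(4M²+3T²) = √(4×(6.600×10^6)² + 3×(9.070×10^6)²) = 2.052×10^7 N·mm.
d³ = 16×2.052×10^7/(π×115.0) = 908700 mm³.
d = 96.86 mm.

d = 96.9 mm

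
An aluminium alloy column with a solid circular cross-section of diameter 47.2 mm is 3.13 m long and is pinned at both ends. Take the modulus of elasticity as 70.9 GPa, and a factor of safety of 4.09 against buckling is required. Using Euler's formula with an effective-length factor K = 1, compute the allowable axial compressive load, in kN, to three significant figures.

I = πd⁴/64 = π×47.2⁴/64 = 243600 mm⁴.
Effective length L_e = KL = 1×3.13 m = 3130 mm.
Euler critical load P_cr = π²EI/L_e² = π²×70900×243600/3130² = 17400 N.
P_allow = P_cr/n = 17400/4.09 = 4255 N.

P_allow = 4.25 kN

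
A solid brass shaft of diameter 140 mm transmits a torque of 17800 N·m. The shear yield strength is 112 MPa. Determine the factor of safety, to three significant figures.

n = 3.39

τ = 16T/(πd³) = 16×1.7800×10^7/(π×140³) = 33.04 MPa.
n = τ_limit/τ = 112/33.04 = 3.390.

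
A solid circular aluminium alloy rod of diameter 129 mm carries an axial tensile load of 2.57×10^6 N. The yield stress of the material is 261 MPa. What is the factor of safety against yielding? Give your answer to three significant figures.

A = πd²/4 = 13070 mm².
σ = F/A = 2570000/13070 = 196.6 MPa.
n = 261/196.6 = 1.327.

n = 1.33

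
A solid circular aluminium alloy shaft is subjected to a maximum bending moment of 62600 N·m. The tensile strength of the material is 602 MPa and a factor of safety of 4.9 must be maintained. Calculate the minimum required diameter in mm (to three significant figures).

σ_allow = 602/4.9 = 122.9 MPa.
For a solid circular section σ = 32M/(πd³), so d³ = 32M/(π σ_allow) = 32×6.2600×10^7/(π×122.9) = 5.190×10^6 mm³.
d = 173.1 mm.

d = 173 mm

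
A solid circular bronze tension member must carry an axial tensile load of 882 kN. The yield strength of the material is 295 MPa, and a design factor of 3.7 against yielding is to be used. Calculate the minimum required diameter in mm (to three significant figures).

Allowable stress σ_allow = 295/3.7 = 79.73 MPa.
Required area A = F/σ_allow = 882000/79.73 = 11060 mm².
A = πd²/4 → d = √(4A/π) = 118.7 mm.

d = 119 mm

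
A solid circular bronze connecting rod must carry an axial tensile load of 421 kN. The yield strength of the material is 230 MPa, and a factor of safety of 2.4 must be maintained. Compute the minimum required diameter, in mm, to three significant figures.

Allowable stress σ_allow = 230/2.4 = 95.83 MPa.
Required area A = F/σ_allow = 421000/95.83 = 4393 mm².
A = πd²/4 → d = √(4A/π) = 74.79 mm.

d = 74.8 mm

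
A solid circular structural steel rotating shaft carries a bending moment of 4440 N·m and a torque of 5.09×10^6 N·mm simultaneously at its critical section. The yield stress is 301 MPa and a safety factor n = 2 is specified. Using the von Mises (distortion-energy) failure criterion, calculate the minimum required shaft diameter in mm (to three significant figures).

σ_allow = σ_y/n = 301/2 = 150.5 MPa.
For a solid shaft σ_b = 32M/(πd³) and τ = 16T/(πd³), so the von Mises stress is σ' = (16/πd³)·√(4M²+3T²).
√(4M²+3T²) = √(4×(4.440×10^6)² + 3×(5.090×10^6)²) = 1.251×10^7 N·mm.
d³ = 16×1.251×10^7/(π×150.5) = 423400 mm³.
d = 75.09 mm.

d = 75.1 mm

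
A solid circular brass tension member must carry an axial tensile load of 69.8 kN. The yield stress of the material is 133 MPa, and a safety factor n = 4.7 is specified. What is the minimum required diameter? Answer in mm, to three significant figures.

d = 56.0 mm

Allowable stress σ_allow = 133/4.7 = 28.30 MPa.
Required area A = F/σ_allow = 69800/28.30 = 2467 mm².
A = πd²/4 → d = √(4A/π) = 56.04 mm.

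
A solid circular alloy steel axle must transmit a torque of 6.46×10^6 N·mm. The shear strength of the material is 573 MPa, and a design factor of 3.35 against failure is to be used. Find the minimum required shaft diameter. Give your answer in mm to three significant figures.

d = 57.7 mm

Allowable shear stress τ_allow = 573/3.35 = 171.0 MPa.
For a solid shaft τ = 16T/(πd³), so d³ = 16T/(π τ_allow) = 16×6460000/(π×171.0) = 192400 mm³.
d = (192400)^(1/3) = 57.73 mm.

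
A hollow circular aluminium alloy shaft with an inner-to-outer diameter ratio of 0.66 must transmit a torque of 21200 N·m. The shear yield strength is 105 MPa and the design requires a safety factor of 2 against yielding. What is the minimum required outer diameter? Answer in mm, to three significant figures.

τ_allow = 105/2 = 52.50 MPa.
For a hollow shaft τ = 16T/[πd_o³(1−k⁴)] with k = 0.66, so 1−k⁴ = 0.8103.
d_o³ = 16T/[π τ_allow (1−k⁴)] = 16×2.1200×10^7/(π×52.50×0.8103) = 2.538×10^6 mm³.
d_o = 136.4 mm.

d_o = 136 mm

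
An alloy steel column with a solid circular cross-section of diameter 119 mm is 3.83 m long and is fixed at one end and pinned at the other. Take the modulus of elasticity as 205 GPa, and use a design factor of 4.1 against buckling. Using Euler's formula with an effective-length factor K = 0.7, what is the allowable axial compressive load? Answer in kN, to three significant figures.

I = πd⁴/64 = π×119⁴/64 = 9.844×10^6 mm⁴.
Effective length L_e = KL = 0.7×3.83 m = 2681 mm.
Euler critical load P_cr = π²EI/L_e² = π²×205000×9.844×10^6/2681² = 2.771×10^6 N.
P_allow = P_cr/n = 2.771×10^6/4.1 = 675800 N.

P_allow = 676 kN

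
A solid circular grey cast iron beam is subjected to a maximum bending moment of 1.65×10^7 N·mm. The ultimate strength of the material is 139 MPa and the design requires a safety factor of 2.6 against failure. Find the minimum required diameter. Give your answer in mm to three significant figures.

σ_allow = 139/2.6 = 53.46 MPa.
For a solid circular section σ = 32M/(πd³), so d³ = 32M/(π σ_allow) = 32×1.6500×10^7/(π×53.46) = 3.144×10^6 mm³.
d = 146.5 mm.

d = 146 mm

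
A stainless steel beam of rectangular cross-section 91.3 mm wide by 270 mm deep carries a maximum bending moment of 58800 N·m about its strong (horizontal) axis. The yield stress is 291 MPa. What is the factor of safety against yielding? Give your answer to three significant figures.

Section modulus S = bh²/6 = 91.3×270²/6 = 1.109×10^6 mm³.
σ = M/S = 5.8800×10^7/1.109×10^6 = 53.01 MPa.
n = 291/53.01 = 5.490.

n = 5.49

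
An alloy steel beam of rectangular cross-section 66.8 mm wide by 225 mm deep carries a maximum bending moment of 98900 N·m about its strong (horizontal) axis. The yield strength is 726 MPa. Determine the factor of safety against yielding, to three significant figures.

n = 4.14

Section modulus S = bh²/6 = 66.8×225²/6 = 563600 mm³.
σ = M/S = 9.8900×10^7/563600 = 175.5 MPa.
n = 726/175.5 = 4.137.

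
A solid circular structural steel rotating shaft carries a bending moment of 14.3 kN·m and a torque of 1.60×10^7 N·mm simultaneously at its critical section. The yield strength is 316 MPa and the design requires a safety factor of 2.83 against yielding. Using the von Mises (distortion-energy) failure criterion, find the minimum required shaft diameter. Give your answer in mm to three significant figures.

σ_allow = σ_y/n = 316/2.83 = 111.7 MPa.
For a solid shaft σ_b = 32M/(πd³) and τ = 16T/(πd³), so the von Mises stress is σ' = (16/πd³)·√(4M²+3T²).
√(4M²+3T²) = √(4×(1.430×10^7)² + 3×(1.600×10^7)²) = 3.982×10^7 N·mm.
d³ = 16×3.982×10^7/(π×111.7) = 1.816×10^6 mm³.
d = 122.0 mm.

d = 122 mm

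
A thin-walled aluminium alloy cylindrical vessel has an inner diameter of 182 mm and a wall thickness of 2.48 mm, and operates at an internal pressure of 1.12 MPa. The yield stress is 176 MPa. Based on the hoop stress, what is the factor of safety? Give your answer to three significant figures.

n = 4.28

σ_h = pD/(2t) = 1.12×182/(2×2.48) = 41.10 MPa.
n = 176/41.10 = 4.283.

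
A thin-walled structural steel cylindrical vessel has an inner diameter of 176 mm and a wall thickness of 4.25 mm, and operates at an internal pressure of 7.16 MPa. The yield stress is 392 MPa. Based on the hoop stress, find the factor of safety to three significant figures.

n = 2.64

σ_h = pD/(2t) = 7.16×176/(2×4.25) = 148.3 MPa.
n = 392/148.3 = 2.644.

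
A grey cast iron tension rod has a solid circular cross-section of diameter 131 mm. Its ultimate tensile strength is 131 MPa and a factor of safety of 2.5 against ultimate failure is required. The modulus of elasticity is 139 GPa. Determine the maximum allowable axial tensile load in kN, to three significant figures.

σ_allow = 131/2.5 = 52.40 MPa.
A = πd²/4 = π×131²/4 = 13480 mm².
F_allow = σ_allow × A = 52.40×13480 = 706300 N.

F_allow = 706 kN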